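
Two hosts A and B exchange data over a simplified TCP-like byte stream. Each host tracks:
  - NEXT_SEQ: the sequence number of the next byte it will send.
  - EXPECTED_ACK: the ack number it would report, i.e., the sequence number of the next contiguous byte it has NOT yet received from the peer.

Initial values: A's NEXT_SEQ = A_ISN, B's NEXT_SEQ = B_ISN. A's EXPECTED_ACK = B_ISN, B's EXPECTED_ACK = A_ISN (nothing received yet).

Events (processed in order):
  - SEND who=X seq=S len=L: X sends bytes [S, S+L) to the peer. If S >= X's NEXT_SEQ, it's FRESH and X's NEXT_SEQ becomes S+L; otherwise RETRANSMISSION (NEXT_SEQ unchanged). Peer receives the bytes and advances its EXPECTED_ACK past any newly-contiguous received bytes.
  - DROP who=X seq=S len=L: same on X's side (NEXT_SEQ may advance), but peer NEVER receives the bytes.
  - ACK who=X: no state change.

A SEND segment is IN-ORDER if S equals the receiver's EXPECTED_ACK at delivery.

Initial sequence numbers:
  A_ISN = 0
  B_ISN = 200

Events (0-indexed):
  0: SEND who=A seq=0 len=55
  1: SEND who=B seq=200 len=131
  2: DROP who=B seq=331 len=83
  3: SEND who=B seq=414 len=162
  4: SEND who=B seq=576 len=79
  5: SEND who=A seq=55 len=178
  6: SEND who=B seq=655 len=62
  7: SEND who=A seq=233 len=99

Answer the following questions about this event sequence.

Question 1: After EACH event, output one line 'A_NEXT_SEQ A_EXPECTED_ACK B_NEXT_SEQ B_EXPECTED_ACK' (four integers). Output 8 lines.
55 200 200 55
55 331 331 55
55 331 414 55
55 331 576 55
55 331 655 55
233 331 655 233
233 331 717 233
332 331 717 332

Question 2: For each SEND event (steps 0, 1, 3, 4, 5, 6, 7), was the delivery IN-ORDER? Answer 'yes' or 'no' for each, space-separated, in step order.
Step 0: SEND seq=0 -> in-order
Step 1: SEND seq=200 -> in-order
Step 3: SEND seq=414 -> out-of-order
Step 4: SEND seq=576 -> out-of-order
Step 5: SEND seq=55 -> in-order
Step 6: SEND seq=655 -> out-of-order
Step 7: SEND seq=233 -> in-order

Answer: yes yes no no yes no yes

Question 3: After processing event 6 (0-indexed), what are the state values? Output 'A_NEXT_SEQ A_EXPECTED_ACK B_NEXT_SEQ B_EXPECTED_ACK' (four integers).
After event 0: A_seq=55 A_ack=200 B_seq=200 B_ack=55
After event 1: A_seq=55 A_ack=331 B_seq=331 B_ack=55
After event 2: A_seq=55 A_ack=331 B_seq=414 B_ack=55
After event 3: A_seq=55 A_ack=331 B_seq=576 B_ack=55
After event 4: A_seq=55 A_ack=331 B_seq=655 B_ack=55
After event 5: A_seq=233 A_ack=331 B_seq=655 B_ack=233
After event 6: A_seq=233 A_ack=331 B_seq=717 B_ack=233

233 331 717 233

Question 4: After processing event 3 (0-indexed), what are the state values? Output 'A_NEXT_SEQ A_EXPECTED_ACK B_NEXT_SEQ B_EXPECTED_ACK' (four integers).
After event 0: A_seq=55 A_ack=200 B_seq=200 B_ack=55
After event 1: A_seq=55 A_ack=331 B_seq=331 B_ack=55
After event 2: A_seq=55 A_ack=331 B_seq=414 B_ack=55
After event 3: A_seq=55 A_ack=331 B_seq=576 B_ack=55

55 331 576 55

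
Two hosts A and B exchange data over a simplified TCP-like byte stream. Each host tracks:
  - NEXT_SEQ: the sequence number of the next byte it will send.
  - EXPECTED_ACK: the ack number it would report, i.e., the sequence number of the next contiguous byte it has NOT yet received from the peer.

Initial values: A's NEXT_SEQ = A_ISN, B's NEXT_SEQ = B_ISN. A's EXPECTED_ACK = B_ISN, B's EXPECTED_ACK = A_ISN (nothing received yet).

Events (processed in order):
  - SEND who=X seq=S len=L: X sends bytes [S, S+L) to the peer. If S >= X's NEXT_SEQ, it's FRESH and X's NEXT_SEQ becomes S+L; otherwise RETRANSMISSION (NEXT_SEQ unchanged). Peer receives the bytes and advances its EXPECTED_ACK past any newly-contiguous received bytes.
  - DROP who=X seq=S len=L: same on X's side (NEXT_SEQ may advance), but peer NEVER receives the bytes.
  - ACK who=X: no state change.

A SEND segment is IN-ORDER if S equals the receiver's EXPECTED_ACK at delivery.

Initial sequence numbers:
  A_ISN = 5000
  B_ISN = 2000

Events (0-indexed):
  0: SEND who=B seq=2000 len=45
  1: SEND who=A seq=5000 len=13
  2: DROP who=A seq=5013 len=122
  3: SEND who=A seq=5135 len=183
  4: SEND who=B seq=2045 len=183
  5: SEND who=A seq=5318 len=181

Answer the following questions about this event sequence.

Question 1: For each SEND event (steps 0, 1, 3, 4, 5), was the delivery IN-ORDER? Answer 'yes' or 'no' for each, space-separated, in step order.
Step 0: SEND seq=2000 -> in-order
Step 1: SEND seq=5000 -> in-order
Step 3: SEND seq=5135 -> out-of-order
Step 4: SEND seq=2045 -> in-order
Step 5: SEND seq=5318 -> out-of-order

Answer: yes yes no yes no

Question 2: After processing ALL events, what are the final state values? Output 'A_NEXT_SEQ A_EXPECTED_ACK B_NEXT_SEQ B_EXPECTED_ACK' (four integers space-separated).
Answer: 5499 2228 2228 5013

Derivation:
After event 0: A_seq=5000 A_ack=2045 B_seq=2045 B_ack=5000
After event 1: A_seq=5013 A_ack=2045 B_seq=2045 B_ack=5013
After event 2: A_seq=5135 A_ack=2045 B_seq=2045 B_ack=5013
After event 3: A_seq=5318 A_ack=2045 B_seq=2045 B_ack=5013
After event 4: A_seq=5318 A_ack=2228 B_seq=2228 B_ack=5013
After event 5: A_seq=5499 A_ack=2228 B_seq=2228 B_ack=5013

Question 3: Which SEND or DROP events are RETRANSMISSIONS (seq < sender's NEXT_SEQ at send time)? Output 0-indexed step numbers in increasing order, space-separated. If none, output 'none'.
Step 0: SEND seq=2000 -> fresh
Step 1: SEND seq=5000 -> fresh
Step 2: DROP seq=5013 -> fresh
Step 3: SEND seq=5135 -> fresh
Step 4: SEND seq=2045 -> fresh
Step 5: SEND seq=5318 -> fresh

Answer: none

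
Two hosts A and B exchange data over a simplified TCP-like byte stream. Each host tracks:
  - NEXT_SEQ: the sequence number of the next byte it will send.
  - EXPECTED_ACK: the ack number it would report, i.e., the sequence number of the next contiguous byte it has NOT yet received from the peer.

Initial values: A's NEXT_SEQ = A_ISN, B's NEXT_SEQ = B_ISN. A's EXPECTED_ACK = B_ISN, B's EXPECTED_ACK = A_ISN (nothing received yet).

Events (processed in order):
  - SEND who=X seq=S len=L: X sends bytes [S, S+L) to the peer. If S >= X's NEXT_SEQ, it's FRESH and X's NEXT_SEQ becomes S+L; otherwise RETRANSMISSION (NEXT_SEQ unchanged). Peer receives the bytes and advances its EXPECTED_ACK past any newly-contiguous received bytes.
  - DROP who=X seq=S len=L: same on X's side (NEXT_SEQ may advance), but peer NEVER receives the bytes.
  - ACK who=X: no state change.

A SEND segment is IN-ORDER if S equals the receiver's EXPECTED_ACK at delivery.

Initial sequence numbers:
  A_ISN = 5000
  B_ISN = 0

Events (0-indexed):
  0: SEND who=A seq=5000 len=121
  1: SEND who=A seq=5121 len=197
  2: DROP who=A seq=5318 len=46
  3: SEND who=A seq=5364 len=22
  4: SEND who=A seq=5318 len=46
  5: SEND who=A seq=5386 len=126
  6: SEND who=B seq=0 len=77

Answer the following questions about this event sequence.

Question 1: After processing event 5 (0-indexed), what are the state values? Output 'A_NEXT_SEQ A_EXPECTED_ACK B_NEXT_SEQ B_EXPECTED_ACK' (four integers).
After event 0: A_seq=5121 A_ack=0 B_seq=0 B_ack=5121
After event 1: A_seq=5318 A_ack=0 B_seq=0 B_ack=5318
After event 2: A_seq=5364 A_ack=0 B_seq=0 B_ack=5318
After event 3: A_seq=5386 A_ack=0 B_seq=0 B_ack=5318
After event 4: A_seq=5386 A_ack=0 B_seq=0 B_ack=5386
After event 5: A_seq=5512 A_ack=0 B_seq=0 B_ack=5512

5512 0 0 5512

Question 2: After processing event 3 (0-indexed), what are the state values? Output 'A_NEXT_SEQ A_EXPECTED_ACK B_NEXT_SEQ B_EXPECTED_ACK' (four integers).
After event 0: A_seq=5121 A_ack=0 B_seq=0 B_ack=5121
After event 1: A_seq=5318 A_ack=0 B_seq=0 B_ack=5318
After event 2: A_seq=5364 A_ack=0 B_seq=0 B_ack=5318
After event 3: A_seq=5386 A_ack=0 B_seq=0 B_ack=5318

5386 0 0 5318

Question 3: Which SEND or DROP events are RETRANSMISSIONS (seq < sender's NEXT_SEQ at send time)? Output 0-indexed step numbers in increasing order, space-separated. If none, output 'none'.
Step 0: SEND seq=5000 -> fresh
Step 1: SEND seq=5121 -> fresh
Step 2: DROP seq=5318 -> fresh
Step 3: SEND seq=5364 -> fresh
Step 4: SEND seq=5318 -> retransmit
Step 5: SEND seq=5386 -> fresh
Step 6: SEND seq=0 -> fresh

Answer: 4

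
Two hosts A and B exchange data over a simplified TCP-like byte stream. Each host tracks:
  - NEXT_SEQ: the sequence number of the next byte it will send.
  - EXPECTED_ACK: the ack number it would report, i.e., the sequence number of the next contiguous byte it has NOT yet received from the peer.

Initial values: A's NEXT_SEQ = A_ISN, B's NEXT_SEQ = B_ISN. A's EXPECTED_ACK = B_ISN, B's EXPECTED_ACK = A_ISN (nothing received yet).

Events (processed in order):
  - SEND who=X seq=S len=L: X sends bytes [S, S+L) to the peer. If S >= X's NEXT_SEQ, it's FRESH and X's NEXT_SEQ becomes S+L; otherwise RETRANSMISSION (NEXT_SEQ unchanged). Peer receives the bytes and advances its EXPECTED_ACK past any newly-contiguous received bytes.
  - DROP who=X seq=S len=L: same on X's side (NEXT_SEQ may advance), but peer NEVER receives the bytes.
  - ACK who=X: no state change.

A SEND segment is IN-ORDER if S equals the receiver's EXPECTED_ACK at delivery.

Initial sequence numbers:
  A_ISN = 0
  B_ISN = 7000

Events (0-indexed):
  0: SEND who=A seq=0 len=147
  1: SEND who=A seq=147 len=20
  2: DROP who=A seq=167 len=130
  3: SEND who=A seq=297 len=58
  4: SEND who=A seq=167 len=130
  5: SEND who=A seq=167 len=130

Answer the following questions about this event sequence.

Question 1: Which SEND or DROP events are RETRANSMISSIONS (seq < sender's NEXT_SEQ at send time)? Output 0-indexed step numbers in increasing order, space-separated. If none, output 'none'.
Answer: 4 5

Derivation:
Step 0: SEND seq=0 -> fresh
Step 1: SEND seq=147 -> fresh
Step 2: DROP seq=167 -> fresh
Step 3: SEND seq=297 -> fresh
Step 4: SEND seq=167 -> retransmit
Step 5: SEND seq=167 -> retransmit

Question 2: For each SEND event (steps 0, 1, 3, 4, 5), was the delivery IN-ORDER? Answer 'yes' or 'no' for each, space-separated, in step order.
Answer: yes yes no yes no

Derivation:
Step 0: SEND seq=0 -> in-order
Step 1: SEND seq=147 -> in-order
Step 3: SEND seq=297 -> out-of-order
Step 4: SEND seq=167 -> in-order
Step 5: SEND seq=167 -> out-of-order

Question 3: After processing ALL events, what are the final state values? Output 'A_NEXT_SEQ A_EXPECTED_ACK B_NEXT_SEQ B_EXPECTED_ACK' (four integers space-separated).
Answer: 355 7000 7000 355

Derivation:
After event 0: A_seq=147 A_ack=7000 B_seq=7000 B_ack=147
After event 1: A_seq=167 A_ack=7000 B_seq=7000 B_ack=167
After event 2: A_seq=297 A_ack=7000 B_seq=7000 B_ack=167
After event 3: A_seq=355 A_ack=7000 B_seq=7000 B_ack=167
After event 4: A_seq=355 A_ack=7000 B_seq=7000 B_ack=355
After event 5: A_seq=355 A_ack=7000 B_seq=7000 B_ack=355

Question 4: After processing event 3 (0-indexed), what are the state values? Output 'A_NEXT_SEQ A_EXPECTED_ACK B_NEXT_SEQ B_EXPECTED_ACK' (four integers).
After event 0: A_seq=147 A_ack=7000 B_seq=7000 B_ack=147
After event 1: A_seq=167 A_ack=7000 B_seq=7000 B_ack=167
After event 2: A_seq=297 A_ack=7000 B_seq=7000 B_ack=167
After event 3: A_seq=355 A_ack=7000 B_seq=7000 B_ack=167

355 7000 7000 167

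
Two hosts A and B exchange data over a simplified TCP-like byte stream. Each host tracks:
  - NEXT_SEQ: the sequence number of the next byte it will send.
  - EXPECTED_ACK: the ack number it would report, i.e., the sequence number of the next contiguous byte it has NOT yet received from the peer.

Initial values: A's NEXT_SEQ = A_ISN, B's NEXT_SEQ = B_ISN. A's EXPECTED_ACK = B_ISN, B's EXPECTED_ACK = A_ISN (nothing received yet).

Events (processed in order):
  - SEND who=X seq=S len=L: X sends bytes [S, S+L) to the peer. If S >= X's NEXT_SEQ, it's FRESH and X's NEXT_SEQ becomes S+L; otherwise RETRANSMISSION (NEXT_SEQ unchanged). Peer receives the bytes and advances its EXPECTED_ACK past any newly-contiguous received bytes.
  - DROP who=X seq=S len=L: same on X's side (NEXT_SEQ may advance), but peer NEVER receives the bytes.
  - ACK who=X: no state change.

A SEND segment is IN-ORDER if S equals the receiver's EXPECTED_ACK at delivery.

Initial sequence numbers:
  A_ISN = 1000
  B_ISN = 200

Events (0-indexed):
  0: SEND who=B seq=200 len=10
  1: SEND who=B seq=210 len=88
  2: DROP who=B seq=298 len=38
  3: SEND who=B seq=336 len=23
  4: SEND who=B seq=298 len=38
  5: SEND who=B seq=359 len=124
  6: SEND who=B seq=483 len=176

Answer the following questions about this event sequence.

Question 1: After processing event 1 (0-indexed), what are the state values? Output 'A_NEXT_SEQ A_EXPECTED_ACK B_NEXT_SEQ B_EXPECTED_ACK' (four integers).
After event 0: A_seq=1000 A_ack=210 B_seq=210 B_ack=1000
After event 1: A_seq=1000 A_ack=298 B_seq=298 B_ack=1000

1000 298 298 1000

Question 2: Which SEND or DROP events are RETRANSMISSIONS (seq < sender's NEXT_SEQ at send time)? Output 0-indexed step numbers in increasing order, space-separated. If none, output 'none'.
Answer: 4

Derivation:
Step 0: SEND seq=200 -> fresh
Step 1: SEND seq=210 -> fresh
Step 2: DROP seq=298 -> fresh
Step 3: SEND seq=336 -> fresh
Step 4: SEND seq=298 -> retransmit
Step 5: SEND seq=359 -> fresh
Step 6: SEND seq=483 -> fresh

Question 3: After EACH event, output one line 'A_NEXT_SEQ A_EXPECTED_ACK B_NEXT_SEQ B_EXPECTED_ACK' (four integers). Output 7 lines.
1000 210 210 1000
1000 298 298 1000
1000 298 336 1000
1000 298 359 1000
1000 359 359 1000
1000 483 483 1000
1000 659 659 1000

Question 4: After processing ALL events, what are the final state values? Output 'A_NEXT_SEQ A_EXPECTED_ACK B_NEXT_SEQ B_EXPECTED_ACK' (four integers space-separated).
Answer: 1000 659 659 1000

Derivation:
After event 0: A_seq=1000 A_ack=210 B_seq=210 B_ack=1000
After event 1: A_seq=1000 A_ack=298 B_seq=298 B_ack=1000
After event 2: A_seq=1000 A_ack=298 B_seq=336 B_ack=1000
After event 3: A_seq=1000 A_ack=298 B_seq=359 B_ack=1000
After event 4: A_seq=1000 A_ack=359 B_seq=359 B_ack=1000
After event 5: A_seq=1000 A_ack=483 B_seq=483 B_ack=1000
After event 6: A_seq=1000 A_ack=659 B_seq=659 B_ack=1000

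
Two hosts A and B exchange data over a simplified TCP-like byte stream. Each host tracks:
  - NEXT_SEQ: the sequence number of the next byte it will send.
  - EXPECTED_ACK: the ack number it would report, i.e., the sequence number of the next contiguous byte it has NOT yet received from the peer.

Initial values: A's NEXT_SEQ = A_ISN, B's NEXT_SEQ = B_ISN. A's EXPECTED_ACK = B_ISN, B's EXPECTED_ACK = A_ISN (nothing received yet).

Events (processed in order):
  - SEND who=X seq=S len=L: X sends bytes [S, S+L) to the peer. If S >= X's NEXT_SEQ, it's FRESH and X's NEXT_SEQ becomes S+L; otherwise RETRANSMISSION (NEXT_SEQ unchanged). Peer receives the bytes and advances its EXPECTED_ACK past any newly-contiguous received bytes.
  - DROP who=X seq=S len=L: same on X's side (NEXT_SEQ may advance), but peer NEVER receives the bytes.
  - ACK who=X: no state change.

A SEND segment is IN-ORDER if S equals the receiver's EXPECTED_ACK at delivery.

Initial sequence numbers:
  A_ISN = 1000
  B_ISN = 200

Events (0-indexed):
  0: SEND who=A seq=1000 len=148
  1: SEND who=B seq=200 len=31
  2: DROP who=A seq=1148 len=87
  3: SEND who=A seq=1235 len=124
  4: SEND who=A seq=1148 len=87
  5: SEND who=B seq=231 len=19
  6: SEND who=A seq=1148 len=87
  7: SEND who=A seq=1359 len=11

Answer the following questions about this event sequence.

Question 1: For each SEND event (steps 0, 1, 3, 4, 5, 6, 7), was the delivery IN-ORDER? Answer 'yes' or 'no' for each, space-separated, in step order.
Answer: yes yes no yes yes no yes

Derivation:
Step 0: SEND seq=1000 -> in-order
Step 1: SEND seq=200 -> in-order
Step 3: SEND seq=1235 -> out-of-order
Step 4: SEND seq=1148 -> in-order
Step 5: SEND seq=231 -> in-order
Step 6: SEND seq=1148 -> out-of-order
Step 7: SEND seq=1359 -> in-order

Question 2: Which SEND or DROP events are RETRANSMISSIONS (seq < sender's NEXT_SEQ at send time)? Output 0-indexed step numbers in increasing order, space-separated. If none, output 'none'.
Answer: 4 6

Derivation:
Step 0: SEND seq=1000 -> fresh
Step 1: SEND seq=200 -> fresh
Step 2: DROP seq=1148 -> fresh
Step 3: SEND seq=1235 -> fresh
Step 4: SEND seq=1148 -> retransmit
Step 5: SEND seq=231 -> fresh
Step 6: SEND seq=1148 -> retransmit
Step 7: SEND seq=1359 -> fresh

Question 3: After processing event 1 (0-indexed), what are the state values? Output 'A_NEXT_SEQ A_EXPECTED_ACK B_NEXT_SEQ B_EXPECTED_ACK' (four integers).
After event 0: A_seq=1148 A_ack=200 B_seq=200 B_ack=1148
After event 1: A_seq=1148 A_ack=231 B_seq=231 B_ack=1148

1148 231 231 1148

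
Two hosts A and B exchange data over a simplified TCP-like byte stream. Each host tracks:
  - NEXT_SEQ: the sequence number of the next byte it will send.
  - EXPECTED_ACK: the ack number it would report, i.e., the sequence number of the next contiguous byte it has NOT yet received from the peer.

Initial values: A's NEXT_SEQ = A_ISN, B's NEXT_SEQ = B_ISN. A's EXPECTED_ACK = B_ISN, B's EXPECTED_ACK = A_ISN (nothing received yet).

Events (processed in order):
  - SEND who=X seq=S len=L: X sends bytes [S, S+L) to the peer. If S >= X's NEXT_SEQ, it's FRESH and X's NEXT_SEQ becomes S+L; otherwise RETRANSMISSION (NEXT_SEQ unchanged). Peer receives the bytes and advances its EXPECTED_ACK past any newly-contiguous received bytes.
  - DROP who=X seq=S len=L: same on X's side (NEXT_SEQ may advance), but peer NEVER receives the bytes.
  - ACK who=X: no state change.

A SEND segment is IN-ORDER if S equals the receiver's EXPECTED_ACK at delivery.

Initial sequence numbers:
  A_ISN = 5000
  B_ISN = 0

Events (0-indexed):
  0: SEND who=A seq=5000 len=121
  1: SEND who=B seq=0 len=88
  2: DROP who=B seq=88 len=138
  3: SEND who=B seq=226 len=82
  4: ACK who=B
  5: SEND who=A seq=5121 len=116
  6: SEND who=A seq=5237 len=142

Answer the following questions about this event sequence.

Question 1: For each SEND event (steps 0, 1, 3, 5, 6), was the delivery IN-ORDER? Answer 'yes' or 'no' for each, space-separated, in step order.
Answer: yes yes no yes yes

Derivation:
Step 0: SEND seq=5000 -> in-order
Step 1: SEND seq=0 -> in-order
Step 3: SEND seq=226 -> out-of-order
Step 5: SEND seq=5121 -> in-order
Step 6: SEND seq=5237 -> in-order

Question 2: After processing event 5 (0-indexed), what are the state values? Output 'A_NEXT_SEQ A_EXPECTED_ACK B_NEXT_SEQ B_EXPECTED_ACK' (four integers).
After event 0: A_seq=5121 A_ack=0 B_seq=0 B_ack=5121
After event 1: A_seq=5121 A_ack=88 B_seq=88 B_ack=5121
After event 2: A_seq=5121 A_ack=88 B_seq=226 B_ack=5121
After event 3: A_seq=5121 A_ack=88 B_seq=308 B_ack=5121
After event 4: A_seq=5121 A_ack=88 B_seq=308 B_ack=5121
After event 5: A_seq=5237 A_ack=88 B_seq=308 B_ack=5237

5237 88 308 5237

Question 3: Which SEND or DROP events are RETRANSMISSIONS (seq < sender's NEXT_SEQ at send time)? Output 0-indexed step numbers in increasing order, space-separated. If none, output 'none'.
Answer: none

Derivation:
Step 0: SEND seq=5000 -> fresh
Step 1: SEND seq=0 -> fresh
Step 2: DROP seq=88 -> fresh
Step 3: SEND seq=226 -> fresh
Step 5: SEND seq=5121 -> fresh
Step 6: SEND seq=5237 -> fresh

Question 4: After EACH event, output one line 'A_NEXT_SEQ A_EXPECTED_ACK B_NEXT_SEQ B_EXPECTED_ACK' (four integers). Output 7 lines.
5121 0 0 5121
5121 88 88 5121
5121 88 226 5121
5121 88 308 5121
5121 88 308 5121
5237 88 308 5237
5379 88 308 5379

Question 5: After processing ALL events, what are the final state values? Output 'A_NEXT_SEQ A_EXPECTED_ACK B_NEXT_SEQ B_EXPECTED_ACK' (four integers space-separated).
Answer: 5379 88 308 5379

Derivation:
After event 0: A_seq=5121 A_ack=0 B_seq=0 B_ack=5121
After event 1: A_seq=5121 A_ack=88 B_seq=88 B_ack=5121
After event 2: A_seq=5121 A_ack=88 B_seq=226 B_ack=5121
After event 3: A_seq=5121 A_ack=88 B_seq=308 B_ack=5121
After event 4: A_seq=5121 A_ack=88 B_seq=308 B_ack=5121
After event 5: A_seq=5237 A_ack=88 B_seq=308 B_ack=5237
After event 6: A_seq=5379 A_ack=88 B_seq=308 B_ack=5379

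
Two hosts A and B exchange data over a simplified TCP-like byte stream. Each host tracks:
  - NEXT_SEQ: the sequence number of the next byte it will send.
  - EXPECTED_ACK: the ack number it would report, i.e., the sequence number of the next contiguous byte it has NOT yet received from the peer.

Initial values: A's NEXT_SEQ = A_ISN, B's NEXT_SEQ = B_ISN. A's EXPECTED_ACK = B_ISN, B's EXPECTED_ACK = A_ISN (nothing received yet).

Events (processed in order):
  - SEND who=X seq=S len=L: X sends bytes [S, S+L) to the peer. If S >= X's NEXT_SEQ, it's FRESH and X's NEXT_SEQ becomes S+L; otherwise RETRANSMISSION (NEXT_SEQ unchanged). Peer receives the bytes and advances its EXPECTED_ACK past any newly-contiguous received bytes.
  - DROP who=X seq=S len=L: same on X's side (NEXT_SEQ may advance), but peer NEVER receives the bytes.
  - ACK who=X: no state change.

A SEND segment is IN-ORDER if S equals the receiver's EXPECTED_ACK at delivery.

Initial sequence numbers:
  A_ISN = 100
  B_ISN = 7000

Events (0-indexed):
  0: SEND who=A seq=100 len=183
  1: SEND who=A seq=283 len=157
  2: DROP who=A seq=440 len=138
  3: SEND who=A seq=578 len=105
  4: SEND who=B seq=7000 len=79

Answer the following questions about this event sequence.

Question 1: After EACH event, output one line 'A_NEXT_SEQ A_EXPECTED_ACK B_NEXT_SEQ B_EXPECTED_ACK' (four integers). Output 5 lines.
283 7000 7000 283
440 7000 7000 440
578 7000 7000 440
683 7000 7000 440
683 7079 7079 440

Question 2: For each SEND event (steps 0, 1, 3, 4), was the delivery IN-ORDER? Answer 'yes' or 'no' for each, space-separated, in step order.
Step 0: SEND seq=100 -> in-order
Step 1: SEND seq=283 -> in-order
Step 3: SEND seq=578 -> out-of-order
Step 4: SEND seq=7000 -> in-order

Answer: yes yes no yes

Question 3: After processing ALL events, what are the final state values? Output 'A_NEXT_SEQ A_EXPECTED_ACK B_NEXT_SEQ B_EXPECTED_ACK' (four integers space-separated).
Answer: 683 7079 7079 440

Derivation:
After event 0: A_seq=283 A_ack=7000 B_seq=7000 B_ack=283
After event 1: A_seq=440 A_ack=7000 B_seq=7000 B_ack=440
After event 2: A_seq=578 A_ack=7000 B_seq=7000 B_ack=440
After event 3: A_seq=683 A_ack=7000 B_seq=7000 B_ack=440
After event 4: A_seq=683 A_ack=7079 B_seq=7079 B_ack=440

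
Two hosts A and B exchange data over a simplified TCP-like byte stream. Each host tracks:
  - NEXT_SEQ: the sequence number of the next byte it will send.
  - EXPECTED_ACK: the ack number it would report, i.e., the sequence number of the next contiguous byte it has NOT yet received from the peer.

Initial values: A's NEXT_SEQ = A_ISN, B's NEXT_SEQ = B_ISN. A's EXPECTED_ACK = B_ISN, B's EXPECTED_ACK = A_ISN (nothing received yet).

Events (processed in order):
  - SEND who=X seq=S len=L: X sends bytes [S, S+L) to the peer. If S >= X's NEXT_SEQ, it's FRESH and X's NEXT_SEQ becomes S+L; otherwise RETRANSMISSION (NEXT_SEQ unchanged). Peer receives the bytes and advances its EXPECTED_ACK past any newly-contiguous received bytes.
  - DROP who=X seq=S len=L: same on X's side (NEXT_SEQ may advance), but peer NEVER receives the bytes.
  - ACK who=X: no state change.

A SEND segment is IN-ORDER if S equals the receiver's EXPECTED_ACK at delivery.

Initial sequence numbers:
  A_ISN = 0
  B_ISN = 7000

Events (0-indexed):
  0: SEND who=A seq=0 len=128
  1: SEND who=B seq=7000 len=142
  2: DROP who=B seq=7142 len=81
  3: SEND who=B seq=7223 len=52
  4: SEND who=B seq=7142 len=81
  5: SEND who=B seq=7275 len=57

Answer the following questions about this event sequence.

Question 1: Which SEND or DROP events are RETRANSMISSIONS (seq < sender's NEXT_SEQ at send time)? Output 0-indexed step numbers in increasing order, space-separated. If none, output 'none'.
Answer: 4

Derivation:
Step 0: SEND seq=0 -> fresh
Step 1: SEND seq=7000 -> fresh
Step 2: DROP seq=7142 -> fresh
Step 3: SEND seq=7223 -> fresh
Step 4: SEND seq=7142 -> retransmit
Step 5: SEND seq=7275 -> fresh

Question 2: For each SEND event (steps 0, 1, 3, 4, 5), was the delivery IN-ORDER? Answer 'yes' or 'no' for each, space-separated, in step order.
Answer: yes yes no yes yes

Derivation:
Step 0: SEND seq=0 -> in-order
Step 1: SEND seq=7000 -> in-order
Step 3: SEND seq=7223 -> out-of-order
Step 4: SEND seq=7142 -> in-order
Step 5: SEND seq=7275 -> in-order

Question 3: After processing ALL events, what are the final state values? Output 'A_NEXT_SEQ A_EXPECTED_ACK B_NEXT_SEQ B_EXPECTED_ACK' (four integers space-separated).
Answer: 128 7332 7332 128

Derivation:
After event 0: A_seq=128 A_ack=7000 B_seq=7000 B_ack=128
After event 1: A_seq=128 A_ack=7142 B_seq=7142 B_ack=128
After event 2: A_seq=128 A_ack=7142 B_seq=7223 B_ack=128
After event 3: A_seq=128 A_ack=7142 B_seq=7275 B_ack=128
After event 4: A_seq=128 A_ack=7275 B_seq=7275 B_ack=128
After event 5: A_seq=128 A_ack=7332 B_seq=7332 B_ack=128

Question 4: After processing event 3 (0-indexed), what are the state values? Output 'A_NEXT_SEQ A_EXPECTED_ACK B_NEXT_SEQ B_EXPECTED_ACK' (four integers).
After event 0: A_seq=128 A_ack=7000 B_seq=7000 B_ack=128
After event 1: A_seq=128 A_ack=7142 B_seq=7142 B_ack=128
After event 2: A_seq=128 A_ack=7142 B_seq=7223 B_ack=128
After event 3: A_seq=128 A_ack=7142 B_seq=7275 B_ack=128

128 7142 7275 128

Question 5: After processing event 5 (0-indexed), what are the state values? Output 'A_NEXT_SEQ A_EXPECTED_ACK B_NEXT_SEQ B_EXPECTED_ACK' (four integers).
After event 0: A_seq=128 A_ack=7000 B_seq=7000 B_ack=128
After event 1: A_seq=128 A_ack=7142 B_seq=7142 B_ack=128
After event 2: A_seq=128 A_ack=7142 B_seq=7223 B_ack=128
After event 3: A_seq=128 A_ack=7142 B_seq=7275 B_ack=128
After event 4: A_seq=128 A_ack=7275 B_seq=7275 B_ack=128
After event 5: A_seq=128 A_ack=7332 B_seq=7332 B_ack=128

128 7332 7332 128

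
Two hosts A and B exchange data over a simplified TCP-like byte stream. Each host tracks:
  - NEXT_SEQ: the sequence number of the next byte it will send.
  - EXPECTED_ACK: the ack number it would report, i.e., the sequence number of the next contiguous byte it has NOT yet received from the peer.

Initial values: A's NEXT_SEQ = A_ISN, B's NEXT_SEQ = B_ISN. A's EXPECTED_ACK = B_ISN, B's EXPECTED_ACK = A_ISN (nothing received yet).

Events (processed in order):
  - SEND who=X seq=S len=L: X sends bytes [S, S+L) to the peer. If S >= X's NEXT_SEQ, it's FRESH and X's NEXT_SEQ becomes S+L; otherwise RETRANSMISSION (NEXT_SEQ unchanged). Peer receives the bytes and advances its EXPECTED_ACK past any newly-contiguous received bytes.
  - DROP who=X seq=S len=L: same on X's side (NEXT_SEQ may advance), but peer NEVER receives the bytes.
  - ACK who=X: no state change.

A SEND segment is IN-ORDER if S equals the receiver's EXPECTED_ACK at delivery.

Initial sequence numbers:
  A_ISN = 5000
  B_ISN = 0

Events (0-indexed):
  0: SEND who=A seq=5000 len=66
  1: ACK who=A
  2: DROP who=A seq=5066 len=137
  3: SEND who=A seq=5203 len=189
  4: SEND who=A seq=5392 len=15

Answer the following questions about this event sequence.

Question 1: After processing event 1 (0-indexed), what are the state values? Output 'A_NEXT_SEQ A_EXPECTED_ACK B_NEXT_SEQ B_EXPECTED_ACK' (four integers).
After event 0: A_seq=5066 A_ack=0 B_seq=0 B_ack=5066
After event 1: A_seq=5066 A_ack=0 B_seq=0 B_ack=5066

5066 0 0 5066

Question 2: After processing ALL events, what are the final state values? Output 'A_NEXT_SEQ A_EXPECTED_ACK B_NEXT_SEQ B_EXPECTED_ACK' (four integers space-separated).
After event 0: A_seq=5066 A_ack=0 B_seq=0 B_ack=5066
After event 1: A_seq=5066 A_ack=0 B_seq=0 B_ack=5066
After event 2: A_seq=5203 A_ack=0 B_seq=0 B_ack=5066
After event 3: A_seq=5392 A_ack=0 B_seq=0 B_ack=5066
After event 4: A_seq=5407 A_ack=0 B_seq=0 B_ack=5066

Answer: 5407 0 0 5066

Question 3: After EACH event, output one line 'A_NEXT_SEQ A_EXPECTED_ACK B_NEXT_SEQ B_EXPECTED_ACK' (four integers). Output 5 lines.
5066 0 0 5066
5066 0 0 5066
5203 0 0 5066
5392 0 0 5066
5407 0 0 5066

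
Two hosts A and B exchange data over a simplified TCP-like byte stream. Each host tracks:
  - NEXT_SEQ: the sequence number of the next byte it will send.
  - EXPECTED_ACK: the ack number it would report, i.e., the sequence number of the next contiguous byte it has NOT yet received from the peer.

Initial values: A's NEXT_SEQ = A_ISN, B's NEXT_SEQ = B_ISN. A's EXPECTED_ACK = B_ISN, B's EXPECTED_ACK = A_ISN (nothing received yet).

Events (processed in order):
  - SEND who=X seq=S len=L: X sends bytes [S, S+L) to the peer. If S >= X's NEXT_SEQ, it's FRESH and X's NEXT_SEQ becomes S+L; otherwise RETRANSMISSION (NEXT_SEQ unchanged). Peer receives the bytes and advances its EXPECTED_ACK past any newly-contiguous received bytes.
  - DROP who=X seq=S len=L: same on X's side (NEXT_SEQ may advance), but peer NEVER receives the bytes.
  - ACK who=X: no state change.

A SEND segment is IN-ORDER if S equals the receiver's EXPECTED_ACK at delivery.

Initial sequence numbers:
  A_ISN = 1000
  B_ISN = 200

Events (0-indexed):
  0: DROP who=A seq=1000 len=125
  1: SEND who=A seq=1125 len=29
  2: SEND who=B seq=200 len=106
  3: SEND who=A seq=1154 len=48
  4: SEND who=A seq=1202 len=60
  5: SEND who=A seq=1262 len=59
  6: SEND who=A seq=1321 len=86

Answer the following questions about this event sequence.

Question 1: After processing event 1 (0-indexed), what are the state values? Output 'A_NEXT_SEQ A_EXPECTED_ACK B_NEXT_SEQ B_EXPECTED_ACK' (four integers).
After event 0: A_seq=1125 A_ack=200 B_seq=200 B_ack=1000
After event 1: A_seq=1154 A_ack=200 B_seq=200 B_ack=1000

1154 200 200 1000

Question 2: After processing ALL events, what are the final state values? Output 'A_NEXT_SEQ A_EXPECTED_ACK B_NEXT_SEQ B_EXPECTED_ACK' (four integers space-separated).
Answer: 1407 306 306 1000

Derivation:
After event 0: A_seq=1125 A_ack=200 B_seq=200 B_ack=1000
After event 1: A_seq=1154 A_ack=200 B_seq=200 B_ack=1000
After event 2: A_seq=1154 A_ack=306 B_seq=306 B_ack=1000
After event 3: A_seq=1202 A_ack=306 B_seq=306 B_ack=1000
After event 4: A_seq=1262 A_ack=306 B_seq=306 B_ack=1000
After event 5: A_seq=1321 A_ack=306 B_seq=306 B_ack=1000
After event 6: A_seq=1407 A_ack=306 B_seq=306 B_ack=1000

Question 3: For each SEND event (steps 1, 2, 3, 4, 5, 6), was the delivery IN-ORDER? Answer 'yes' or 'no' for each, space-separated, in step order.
Step 1: SEND seq=1125 -> out-of-order
Step 2: SEND seq=200 -> in-order
Step 3: SEND seq=1154 -> out-of-order
Step 4: SEND seq=1202 -> out-of-order
Step 5: SEND seq=1262 -> out-of-order
Step 6: SEND seq=1321 -> out-of-order

Answer: no yes no no no no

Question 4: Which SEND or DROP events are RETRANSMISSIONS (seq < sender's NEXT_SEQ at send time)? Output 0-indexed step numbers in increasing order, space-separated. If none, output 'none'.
Step 0: DROP seq=1000 -> fresh
Step 1: SEND seq=1125 -> fresh
Step 2: SEND seq=200 -> fresh
Step 3: SEND seq=1154 -> fresh
Step 4: SEND seq=1202 -> fresh
Step 5: SEND seq=1262 -> fresh
Step 6: SEND seq=1321 -> fresh

Answer: none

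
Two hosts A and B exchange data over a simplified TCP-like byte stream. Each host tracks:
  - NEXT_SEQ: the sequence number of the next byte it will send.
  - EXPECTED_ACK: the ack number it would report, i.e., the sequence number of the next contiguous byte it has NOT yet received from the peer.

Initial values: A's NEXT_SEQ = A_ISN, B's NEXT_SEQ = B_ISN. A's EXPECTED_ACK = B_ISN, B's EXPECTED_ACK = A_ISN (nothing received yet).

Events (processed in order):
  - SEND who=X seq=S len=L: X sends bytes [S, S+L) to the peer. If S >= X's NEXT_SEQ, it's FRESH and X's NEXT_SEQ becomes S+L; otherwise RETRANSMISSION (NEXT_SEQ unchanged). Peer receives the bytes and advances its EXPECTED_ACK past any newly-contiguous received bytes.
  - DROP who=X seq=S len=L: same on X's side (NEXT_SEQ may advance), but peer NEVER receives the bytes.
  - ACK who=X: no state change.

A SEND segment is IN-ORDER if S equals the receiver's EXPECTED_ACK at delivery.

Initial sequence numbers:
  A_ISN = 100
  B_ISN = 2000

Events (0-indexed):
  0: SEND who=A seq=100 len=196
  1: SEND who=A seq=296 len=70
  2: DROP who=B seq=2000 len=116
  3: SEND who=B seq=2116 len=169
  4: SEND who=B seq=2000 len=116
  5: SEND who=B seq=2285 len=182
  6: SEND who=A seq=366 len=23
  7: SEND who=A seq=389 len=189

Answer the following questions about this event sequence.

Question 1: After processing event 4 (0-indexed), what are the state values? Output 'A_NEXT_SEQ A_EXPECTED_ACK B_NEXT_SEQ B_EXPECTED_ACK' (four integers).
After event 0: A_seq=296 A_ack=2000 B_seq=2000 B_ack=296
After event 1: A_seq=366 A_ack=2000 B_seq=2000 B_ack=366
After event 2: A_seq=366 A_ack=2000 B_seq=2116 B_ack=366
After event 3: A_seq=366 A_ack=2000 B_seq=2285 B_ack=366
After event 4: A_seq=366 A_ack=2285 B_seq=2285 B_ack=366

366 2285 2285 366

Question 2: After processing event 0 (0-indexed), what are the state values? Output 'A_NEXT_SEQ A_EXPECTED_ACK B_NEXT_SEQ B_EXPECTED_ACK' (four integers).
After event 0: A_seq=296 A_ack=2000 B_seq=2000 B_ack=296

296 2000 2000 296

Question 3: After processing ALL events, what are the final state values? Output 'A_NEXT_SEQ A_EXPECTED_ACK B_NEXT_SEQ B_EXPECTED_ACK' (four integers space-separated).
Answer: 578 2467 2467 578

Derivation:
After event 0: A_seq=296 A_ack=2000 B_seq=2000 B_ack=296
After event 1: A_seq=366 A_ack=2000 B_seq=2000 B_ack=366
After event 2: A_seq=366 A_ack=2000 B_seq=2116 B_ack=366
After event 3: A_seq=366 A_ack=2000 B_seq=2285 B_ack=366
After event 4: A_seq=366 A_ack=2285 B_seq=2285 B_ack=366
After event 5: A_seq=366 A_ack=2467 B_seq=2467 B_ack=366
After event 6: A_seq=389 A_ack=2467 B_seq=2467 B_ack=389
After event 7: A_seq=578 A_ack=2467 B_seq=2467 B_ack=578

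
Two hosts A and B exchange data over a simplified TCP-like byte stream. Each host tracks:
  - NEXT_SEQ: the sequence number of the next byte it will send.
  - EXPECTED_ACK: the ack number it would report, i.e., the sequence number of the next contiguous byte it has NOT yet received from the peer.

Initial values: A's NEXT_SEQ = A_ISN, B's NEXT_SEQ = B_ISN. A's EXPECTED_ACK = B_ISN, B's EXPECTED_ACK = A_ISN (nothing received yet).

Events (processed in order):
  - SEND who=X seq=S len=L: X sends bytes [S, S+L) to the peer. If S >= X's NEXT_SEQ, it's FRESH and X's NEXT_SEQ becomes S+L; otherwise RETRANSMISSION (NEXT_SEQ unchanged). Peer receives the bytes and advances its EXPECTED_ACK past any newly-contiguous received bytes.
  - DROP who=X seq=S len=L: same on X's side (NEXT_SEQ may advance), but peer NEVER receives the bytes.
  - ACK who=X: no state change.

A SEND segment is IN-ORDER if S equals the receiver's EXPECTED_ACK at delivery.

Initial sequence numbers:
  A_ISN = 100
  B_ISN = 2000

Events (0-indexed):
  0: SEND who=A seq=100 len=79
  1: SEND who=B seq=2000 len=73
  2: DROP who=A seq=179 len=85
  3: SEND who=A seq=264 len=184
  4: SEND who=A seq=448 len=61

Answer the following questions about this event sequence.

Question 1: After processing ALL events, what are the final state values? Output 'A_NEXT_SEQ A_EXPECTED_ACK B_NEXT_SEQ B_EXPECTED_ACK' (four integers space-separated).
After event 0: A_seq=179 A_ack=2000 B_seq=2000 B_ack=179
After event 1: A_seq=179 A_ack=2073 B_seq=2073 B_ack=179
After event 2: A_seq=264 A_ack=2073 B_seq=2073 B_ack=179
After event 3: A_seq=448 A_ack=2073 B_seq=2073 B_ack=179
After event 4: A_seq=509 A_ack=2073 B_seq=2073 B_ack=179

Answer: 509 2073 2073 179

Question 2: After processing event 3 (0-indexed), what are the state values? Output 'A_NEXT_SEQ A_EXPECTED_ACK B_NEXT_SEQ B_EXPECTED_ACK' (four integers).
After event 0: A_seq=179 A_ack=2000 B_seq=2000 B_ack=179
After event 1: A_seq=179 A_ack=2073 B_seq=2073 B_ack=179
After event 2: A_seq=264 A_ack=2073 B_seq=2073 B_ack=179
After event 3: A_seq=448 A_ack=2073 B_seq=2073 B_ack=179

448 2073 2073 179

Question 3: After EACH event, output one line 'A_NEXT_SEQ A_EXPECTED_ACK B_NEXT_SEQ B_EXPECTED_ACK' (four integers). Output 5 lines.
179 2000 2000 179
179 2073 2073 179
264 2073 2073 179
448 2073 2073 179
509 2073 2073 179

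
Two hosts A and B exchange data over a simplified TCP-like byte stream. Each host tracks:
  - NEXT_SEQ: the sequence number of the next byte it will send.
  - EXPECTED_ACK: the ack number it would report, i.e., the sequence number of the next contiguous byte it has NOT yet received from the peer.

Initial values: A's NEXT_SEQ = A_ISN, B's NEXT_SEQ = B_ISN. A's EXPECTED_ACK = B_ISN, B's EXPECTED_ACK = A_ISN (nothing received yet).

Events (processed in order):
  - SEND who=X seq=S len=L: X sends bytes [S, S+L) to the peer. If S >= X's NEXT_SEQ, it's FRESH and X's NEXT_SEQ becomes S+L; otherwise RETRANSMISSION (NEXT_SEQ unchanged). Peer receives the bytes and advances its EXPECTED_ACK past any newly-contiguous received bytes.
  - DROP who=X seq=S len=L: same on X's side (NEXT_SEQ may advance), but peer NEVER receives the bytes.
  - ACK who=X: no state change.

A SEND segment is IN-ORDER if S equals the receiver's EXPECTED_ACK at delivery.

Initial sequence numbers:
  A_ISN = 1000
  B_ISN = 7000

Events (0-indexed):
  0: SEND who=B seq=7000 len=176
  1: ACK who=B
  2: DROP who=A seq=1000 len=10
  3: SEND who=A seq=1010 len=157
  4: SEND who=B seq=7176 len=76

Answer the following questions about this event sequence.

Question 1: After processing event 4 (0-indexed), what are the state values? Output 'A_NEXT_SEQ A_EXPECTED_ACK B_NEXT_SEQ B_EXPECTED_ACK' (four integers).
After event 0: A_seq=1000 A_ack=7176 B_seq=7176 B_ack=1000
After event 1: A_seq=1000 A_ack=7176 B_seq=7176 B_ack=1000
After event 2: A_seq=1010 A_ack=7176 B_seq=7176 B_ack=1000
After event 3: A_seq=1167 A_ack=7176 B_seq=7176 B_ack=1000
After event 4: A_seq=1167 A_ack=7252 B_seq=7252 B_ack=1000

1167 7252 7252 1000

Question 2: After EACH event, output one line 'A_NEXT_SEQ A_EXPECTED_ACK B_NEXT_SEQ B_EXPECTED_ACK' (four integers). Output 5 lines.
1000 7176 7176 1000
1000 7176 7176 1000
1010 7176 7176 1000
1167 7176 7176 1000
1167 7252 7252 1000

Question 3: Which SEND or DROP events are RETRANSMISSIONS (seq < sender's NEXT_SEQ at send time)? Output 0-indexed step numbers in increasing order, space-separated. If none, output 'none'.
Step 0: SEND seq=7000 -> fresh
Step 2: DROP seq=1000 -> fresh
Step 3: SEND seq=1010 -> fresh
Step 4: SEND seq=7176 -> fresh

Answer: none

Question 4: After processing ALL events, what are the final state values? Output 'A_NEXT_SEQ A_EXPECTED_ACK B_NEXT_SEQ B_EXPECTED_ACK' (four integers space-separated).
Answer: 1167 7252 7252 1000

Derivation:
After event 0: A_seq=1000 A_ack=7176 B_seq=7176 B_ack=1000
After event 1: A_seq=1000 A_ack=7176 B_seq=7176 B_ack=1000
After event 2: A_seq=1010 A_ack=7176 B_seq=7176 B_ack=1000
After event 3: A_seq=1167 A_ack=7176 B_seq=7176 B_ack=1000
After event 4: A_seq=1167 A_ack=7252 B_seq=7252 B_ack=1000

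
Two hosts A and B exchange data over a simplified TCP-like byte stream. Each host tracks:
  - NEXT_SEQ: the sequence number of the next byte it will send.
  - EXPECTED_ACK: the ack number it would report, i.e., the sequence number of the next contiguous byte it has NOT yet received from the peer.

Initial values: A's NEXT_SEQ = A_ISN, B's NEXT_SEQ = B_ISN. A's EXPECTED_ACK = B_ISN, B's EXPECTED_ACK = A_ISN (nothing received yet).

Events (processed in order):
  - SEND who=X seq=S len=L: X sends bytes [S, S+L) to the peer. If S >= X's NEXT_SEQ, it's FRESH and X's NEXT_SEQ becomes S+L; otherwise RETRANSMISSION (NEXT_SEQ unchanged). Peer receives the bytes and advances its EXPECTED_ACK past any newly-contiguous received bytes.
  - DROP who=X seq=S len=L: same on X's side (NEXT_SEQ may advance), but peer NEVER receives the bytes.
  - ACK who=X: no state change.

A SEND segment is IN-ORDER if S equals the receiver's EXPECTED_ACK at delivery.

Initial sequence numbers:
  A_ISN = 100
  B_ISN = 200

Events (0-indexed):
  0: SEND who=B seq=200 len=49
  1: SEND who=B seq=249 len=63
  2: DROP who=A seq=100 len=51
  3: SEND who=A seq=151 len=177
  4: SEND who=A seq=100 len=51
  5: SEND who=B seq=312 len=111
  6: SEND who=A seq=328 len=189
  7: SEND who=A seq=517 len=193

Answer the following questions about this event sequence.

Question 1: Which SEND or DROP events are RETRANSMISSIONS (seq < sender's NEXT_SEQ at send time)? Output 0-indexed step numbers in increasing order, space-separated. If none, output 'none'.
Step 0: SEND seq=200 -> fresh
Step 1: SEND seq=249 -> fresh
Step 2: DROP seq=100 -> fresh
Step 3: SEND seq=151 -> fresh
Step 4: SEND seq=100 -> retransmit
Step 5: SEND seq=312 -> fresh
Step 6: SEND seq=328 -> fresh
Step 7: SEND seq=517 -> fresh

Answer: 4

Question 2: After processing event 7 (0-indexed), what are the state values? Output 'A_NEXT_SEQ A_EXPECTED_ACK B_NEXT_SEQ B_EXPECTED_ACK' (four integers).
After event 0: A_seq=100 A_ack=249 B_seq=249 B_ack=100
After event 1: A_seq=100 A_ack=312 B_seq=312 B_ack=100
After event 2: A_seq=151 A_ack=312 B_seq=312 B_ack=100
After event 3: A_seq=328 A_ack=312 B_seq=312 B_ack=100
After event 4: A_seq=328 A_ack=312 B_seq=312 B_ack=328
After event 5: A_seq=328 A_ack=423 B_seq=423 B_ack=328
After event 6: A_seq=517 A_ack=423 B_seq=423 B_ack=517
After event 7: A_seq=710 A_ack=423 B_seq=423 B_ack=710

710 423 423 710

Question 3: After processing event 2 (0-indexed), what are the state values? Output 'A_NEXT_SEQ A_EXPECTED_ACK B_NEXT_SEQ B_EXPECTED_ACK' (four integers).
After event 0: A_seq=100 A_ack=249 B_seq=249 B_ack=100
After event 1: A_seq=100 A_ack=312 B_seq=312 B_ack=100
After event 2: A_seq=151 A_ack=312 B_seq=312 B_ack=100

151 312 312 100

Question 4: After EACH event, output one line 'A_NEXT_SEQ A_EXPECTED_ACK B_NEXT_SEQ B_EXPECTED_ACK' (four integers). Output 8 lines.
100 249 249 100
100 312 312 100
151 312 312 100
328 312 312 100
328 312 312 328
328 423 423 328
517 423 423 517
710 423 423 710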